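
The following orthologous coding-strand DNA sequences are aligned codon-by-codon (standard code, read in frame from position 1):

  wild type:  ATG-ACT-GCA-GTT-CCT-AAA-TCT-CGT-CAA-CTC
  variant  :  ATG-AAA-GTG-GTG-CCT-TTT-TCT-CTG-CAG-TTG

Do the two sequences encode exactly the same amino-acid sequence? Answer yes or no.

no

Codon 1: ATG Met / ATG Met — identical.
Codon 2: ACT Thr / AAA Lys — nonsynonymous.
Codon 3: GCA Ala / GTG Val — nonsynonymous.
Codon 4: GTT Val / GTG Val — synonymous.
Codon 5: CCT Pro / CCT Pro — identical.
Codon 6: AAA Lys / TTT Phe — nonsynonymous.
Codon 7: TCT Ser / TCT Ser — identical.
Codon 8: CGT Arg / CTG Leu — nonsynonymous.
Codon 9: CAA Gln / CAG Gln — synonymous.
Codon 10: CTC Leu / TTG Leu — synonymous.
Nonsynonymous differences: 4 → different protein.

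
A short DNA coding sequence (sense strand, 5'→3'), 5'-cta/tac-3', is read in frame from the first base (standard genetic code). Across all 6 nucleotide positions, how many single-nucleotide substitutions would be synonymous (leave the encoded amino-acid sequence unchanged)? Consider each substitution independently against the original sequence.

Codon 1 (CTA, Leu): 4 synonymous substitutions.
Codon 2 (TAC, Tyr): 1 synonymous substitution.
Total: 4 + 1 = 5.

5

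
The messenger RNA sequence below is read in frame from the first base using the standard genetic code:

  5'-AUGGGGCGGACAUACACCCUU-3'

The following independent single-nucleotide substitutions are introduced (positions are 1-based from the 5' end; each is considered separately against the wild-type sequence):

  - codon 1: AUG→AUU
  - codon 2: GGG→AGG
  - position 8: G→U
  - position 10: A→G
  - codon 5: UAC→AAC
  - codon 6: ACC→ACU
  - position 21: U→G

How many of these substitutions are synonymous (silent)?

2

Codon 1: AUG (Met) → AUU (Ile) — missense.
Codon 2: GGG (Gly) → AGG (Arg) — missense.
Codon 3: CGG (Arg) → CUG (Leu) — missense.
Codon 4: ACA (Thr) → GCA (Ala) — missense.
Codon 5: UAC (Tyr) → AAC (Asn) — missense.
Codon 6: ACC (Thr) → ACU (Thr) — synonymous.
Codon 7: CUU (Leu) → CUG (Leu) — synonymous.
Synonymous: 2 of 7.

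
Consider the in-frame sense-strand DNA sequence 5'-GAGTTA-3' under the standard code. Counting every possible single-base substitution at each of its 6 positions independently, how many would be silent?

3

Codon 1 (GAG, Glu): 1 synonymous substitution.
Codon 2 (TTA, Leu): 2 synonymous substitutions.
Total: 1 + 2 = 3.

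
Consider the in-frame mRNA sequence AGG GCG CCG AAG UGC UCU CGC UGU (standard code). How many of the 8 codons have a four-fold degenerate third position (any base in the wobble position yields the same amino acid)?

4

Codon 1 AGG (Arg): third position 2-fold.
Codon 2 GCG (Ala): third position 4-fold.
Codon 3 CCG (Pro): third position 4-fold.
Codon 4 AAG (Lys): third position 2-fold.
Codon 5 UGC (Cys): third position 2-fold.
Codon 6 UCU (Ser): third position 4-fold.
Codon 7 CGC (Arg): third position 4-fold.
Codon 8 UGU (Cys): third position 2-fold.
Four-fold degenerate third positions: 4.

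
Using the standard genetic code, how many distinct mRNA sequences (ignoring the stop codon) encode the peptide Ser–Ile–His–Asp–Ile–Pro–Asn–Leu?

Ser: 6 codons.
Ile: 3 codons.
His: 2 codons.
Asp: 2 codons.
Ile: 3 codons.
Pro: 4 codons.
Asn: 2 codons.
Leu: 6 codons.
6 × 3 × 2 × 2 × 3 × 4 × 2 × 6 = 10368.

10368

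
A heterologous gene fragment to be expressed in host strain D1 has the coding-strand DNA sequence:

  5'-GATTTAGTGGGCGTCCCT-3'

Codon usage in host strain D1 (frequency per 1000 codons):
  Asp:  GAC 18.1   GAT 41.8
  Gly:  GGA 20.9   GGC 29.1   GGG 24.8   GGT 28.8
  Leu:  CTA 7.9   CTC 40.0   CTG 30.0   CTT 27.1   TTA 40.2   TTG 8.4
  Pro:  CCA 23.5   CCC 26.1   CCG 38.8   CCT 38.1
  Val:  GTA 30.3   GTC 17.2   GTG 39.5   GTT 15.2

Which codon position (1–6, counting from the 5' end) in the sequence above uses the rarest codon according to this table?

5

Codon 1 GAT (Asp): 41.8 per 1000.
Codon 2 TTA (Leu): 40.2 per 1000.
Codon 3 GTG (Val): 39.5 per 1000.
Codon 4 GGC (Gly): 29.1 per 1000.
Codon 5 GTC (Val): 17.2 per 1000.
Codon 6 CCT (Pro): 38.1 per 1000.
Lowest frequency is 17.2 at codon 5.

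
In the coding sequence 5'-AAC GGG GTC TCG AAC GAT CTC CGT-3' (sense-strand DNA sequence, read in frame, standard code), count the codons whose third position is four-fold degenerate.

5

Codon 1 AAC (Asn): third position 2-fold.
Codon 2 GGG (Gly): third position 4-fold.
Codon 3 GTC (Val): third position 4-fold.
Codon 4 TCG (Ser): third position 4-fold.
Codon 5 AAC (Asn): third position 2-fold.
Codon 6 GAT (Asp): third position 2-fold.
Codon 7 CTC (Leu): third position 4-fold.
Codon 8 CGT (Arg): third position 4-fold.
Four-fold degenerate third positions: 5.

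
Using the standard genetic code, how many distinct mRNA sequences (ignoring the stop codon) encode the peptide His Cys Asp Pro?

32

His: 2 codons.
Cys: 2 codons.
Asp: 2 codons.
Pro: 4 codons.
2 × 2 × 2 × 4 = 32.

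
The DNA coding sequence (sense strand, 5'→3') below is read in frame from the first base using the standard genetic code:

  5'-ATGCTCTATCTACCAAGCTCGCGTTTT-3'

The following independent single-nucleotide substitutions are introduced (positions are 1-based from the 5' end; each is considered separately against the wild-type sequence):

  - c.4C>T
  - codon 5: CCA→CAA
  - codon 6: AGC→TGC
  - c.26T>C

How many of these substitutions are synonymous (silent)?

Codon 2: CTC (Leu) → TTC (Phe) — missense.
Codon 5: CCA (Pro) → CAA (Gln) — missense.
Codon 6: AGC (Ser) → TGC (Cys) — missense.
Codon 9: TTT (Phe) → TCT (Ser) — missense.
Synonymous: 0 of 4.

0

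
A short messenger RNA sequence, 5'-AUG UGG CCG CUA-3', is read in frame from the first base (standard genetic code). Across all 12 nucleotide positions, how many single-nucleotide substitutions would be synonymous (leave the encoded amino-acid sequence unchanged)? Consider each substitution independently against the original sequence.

7

Codon 1 (AUG, Met): 0 synonymous substitutions.
Codon 2 (UGG, Trp): 0 synonymous substitutions.
Codon 3 (CCG, Pro): 3 synonymous substitutions.
Codon 4 (CUA, Leu): 4 synonymous substitutions.
Total: 0 + 0 + 3 + 4 = 7.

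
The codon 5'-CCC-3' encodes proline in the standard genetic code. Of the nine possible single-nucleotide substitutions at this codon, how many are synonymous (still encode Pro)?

Position 1: none → 0 synonymous.
Position 2: none → 0 synonymous.
Position 3: CCU, CCA, CCG → 3 synonymous.
Total: 0 + 0 + 3 = 3.

3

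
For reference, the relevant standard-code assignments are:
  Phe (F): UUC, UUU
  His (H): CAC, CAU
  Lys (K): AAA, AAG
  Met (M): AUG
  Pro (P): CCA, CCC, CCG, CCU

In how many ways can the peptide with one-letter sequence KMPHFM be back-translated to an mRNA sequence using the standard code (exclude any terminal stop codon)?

Lys: 2 codons.
Met: 1 codon.
Pro: 4 codons.
His: 2 codons.
Phe: 2 codons.
Met: 1 codon.
2 × 1 × 4 × 2 × 2 × 1 = 32.

32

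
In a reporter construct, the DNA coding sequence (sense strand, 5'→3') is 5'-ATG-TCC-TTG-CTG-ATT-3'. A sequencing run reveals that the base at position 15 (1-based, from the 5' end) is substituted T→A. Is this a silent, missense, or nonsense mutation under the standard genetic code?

silent

Position 15 falls in codon 5: ATT → Ile.
After the substitution the codon is ATA → Ile.
Both encode Ile, so the change is synonymous.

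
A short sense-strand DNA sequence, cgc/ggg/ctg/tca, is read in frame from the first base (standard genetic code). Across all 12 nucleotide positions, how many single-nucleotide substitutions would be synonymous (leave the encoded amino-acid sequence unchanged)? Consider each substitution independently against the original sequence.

13

Codon 1 (CGC, Arg): 3 synonymous substitutions.
Codon 2 (GGG, Gly): 3 synonymous substitutions.
Codon 3 (CTG, Leu): 4 synonymous substitutions.
Codon 4 (TCA, Ser): 3 synonymous substitutions.
Total: 3 + 3 + 4 + 3 = 13.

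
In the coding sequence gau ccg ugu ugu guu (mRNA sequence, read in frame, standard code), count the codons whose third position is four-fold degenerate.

2

Codon 1 GAU (Asp): third position 2-fold.
Codon 2 CCG (Pro): third position 4-fold.
Codon 3 UGU (Cys): third position 2-fold.
Codon 4 UGU (Cys): third position 2-fold.
Codon 5 GUU (Val): third position 4-fold.
Four-fold degenerate third positions: 2.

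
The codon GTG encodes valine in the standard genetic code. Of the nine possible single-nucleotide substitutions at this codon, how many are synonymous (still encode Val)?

Position 1: none → 0 synonymous.
Position 2: none → 0 synonymous.
Position 3: GTT, GTC, GTA → 3 synonymous.
Total: 0 + 0 + 3 = 3.

3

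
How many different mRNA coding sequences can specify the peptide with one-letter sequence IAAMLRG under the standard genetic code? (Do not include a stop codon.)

6912

Ile: 3 codons.
Ala: 4 codons.
Ala: 4 codons.
Met: 1 codon.
Leu: 6 codons.
Arg: 6 codons.
Gly: 4 codons.
3 × 4 × 4 × 1 × 6 × 6 × 4 = 6912.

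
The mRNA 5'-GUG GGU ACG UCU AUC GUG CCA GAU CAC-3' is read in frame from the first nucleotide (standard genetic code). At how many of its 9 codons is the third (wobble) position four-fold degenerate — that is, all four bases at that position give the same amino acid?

Codon 1 GUG (Val): third position 4-fold.
Codon 2 GGU (Gly): third position 4-fold.
Codon 3 ACG (Thr): third position 4-fold.
Codon 4 UCU (Ser): third position 4-fold.
Codon 5 AUC (Ile): third position 3-fold.
Codon 6 GUG (Val): third position 4-fold.
Codon 7 CCA (Pro): third position 4-fold.
Codon 8 GAU (Asp): third position 2-fold.
Codon 9 CAC (His): third position 2-fold.
Four-fold degenerate third positions: 6.

6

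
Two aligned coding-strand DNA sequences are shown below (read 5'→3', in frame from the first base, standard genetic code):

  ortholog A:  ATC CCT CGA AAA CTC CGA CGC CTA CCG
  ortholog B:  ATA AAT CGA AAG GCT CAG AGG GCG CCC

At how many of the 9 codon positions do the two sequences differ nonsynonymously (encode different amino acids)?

Codon 1: ATC Ile / ATA Ile — synonymous.
Codon 2: CCT Pro / AAT Asn — nonsynonymous.
Codon 3: CGA Arg / CGA Arg — identical.
Codon 4: AAA Lys / AAG Lys — synonymous.
Codon 5: CTC Leu / GCT Ala — nonsynonymous.
Codon 6: CGA Arg / CAG Gln — nonsynonymous.
Codon 7: CGC Arg / AGG Arg — synonymous.
Codon 8: CTA Leu / GCG Ala — nonsynonymous.
Codon 9: CCG Pro / CCC Pro — synonymous.
Nonsynonymous differences: 4.

4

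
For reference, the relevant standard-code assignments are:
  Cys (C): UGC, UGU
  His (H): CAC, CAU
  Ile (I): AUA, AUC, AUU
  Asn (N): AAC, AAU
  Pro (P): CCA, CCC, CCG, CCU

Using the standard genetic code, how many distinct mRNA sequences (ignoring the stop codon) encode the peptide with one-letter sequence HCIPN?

His: 2 codons.
Cys: 2 codons.
Ile: 3 codons.
Pro: 4 codons.
Asn: 2 codons.
2 × 2 × 3 × 4 × 2 = 96.

96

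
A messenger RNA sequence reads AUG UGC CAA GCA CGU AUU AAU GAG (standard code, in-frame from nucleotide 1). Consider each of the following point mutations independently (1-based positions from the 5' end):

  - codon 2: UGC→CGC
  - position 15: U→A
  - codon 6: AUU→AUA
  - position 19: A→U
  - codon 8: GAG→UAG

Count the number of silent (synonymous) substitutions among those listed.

2

Codon 2: UGC (Cys) → CGC (Arg) — missense.
Codon 5: CGU (Arg) → CGA (Arg) — synonymous.
Codon 6: AUU (Ile) → AUA (Ile) — synonymous.
Codon 7: AAU (Asn) → UAU (Tyr) — missense.
Codon 8: GAG (Glu) → UAG (Stop) — nonsense.
Synonymous: 2 of 5.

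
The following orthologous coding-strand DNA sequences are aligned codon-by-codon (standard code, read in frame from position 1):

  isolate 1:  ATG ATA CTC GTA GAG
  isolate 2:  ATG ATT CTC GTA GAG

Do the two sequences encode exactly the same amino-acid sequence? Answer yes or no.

yes

Codon 1: ATG Met / ATG Met — identical.
Codon 2: ATA Ile / ATT Ile — synonymous.
Codon 3: CTC Leu / CTC Leu — identical.
Codon 4: GTA Val / GTA Val — identical.
Codon 5: GAG Glu / GAG Glu — identical.
Nonsynonymous differences: 0 → same protein.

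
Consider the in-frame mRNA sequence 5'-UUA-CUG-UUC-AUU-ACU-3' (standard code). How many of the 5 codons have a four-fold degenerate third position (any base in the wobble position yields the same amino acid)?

Codon 1 UUA (Leu): third position 2-fold.
Codon 2 CUG (Leu): third position 4-fold.
Codon 3 UUC (Phe): third position 2-fold.
Codon 4 AUU (Ile): third position 3-fold.
Codon 5 ACU (Thr): third position 4-fold.
Four-fold degenerate third positions: 2.

2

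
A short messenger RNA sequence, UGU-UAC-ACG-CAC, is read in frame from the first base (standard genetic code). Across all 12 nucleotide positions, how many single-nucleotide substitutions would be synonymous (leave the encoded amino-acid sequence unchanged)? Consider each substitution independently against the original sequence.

Codon 1 (UGU, Cys): 1 synonymous substitution.
Codon 2 (UAC, Tyr): 1 synonymous substitution.
Codon 3 (ACG, Thr): 3 synonymous substitutions.
Codon 4 (CAC, His): 1 synonymous substitution.
Total: 1 + 1 + 3 + 1 = 6.

6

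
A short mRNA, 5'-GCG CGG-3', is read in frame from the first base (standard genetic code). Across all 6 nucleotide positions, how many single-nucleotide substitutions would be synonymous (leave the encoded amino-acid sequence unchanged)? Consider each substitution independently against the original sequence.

Codon 1 (GCG, Ala): 3 synonymous substitutions.
Codon 2 (CGG, Arg): 4 synonymous substitutions.
Total: 3 + 4 = 7.

7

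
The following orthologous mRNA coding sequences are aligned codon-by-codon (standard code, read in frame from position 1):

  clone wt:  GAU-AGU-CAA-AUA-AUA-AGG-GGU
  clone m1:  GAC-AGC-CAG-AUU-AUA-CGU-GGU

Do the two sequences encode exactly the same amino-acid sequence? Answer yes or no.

Codon 1: GAU Asp / GAC Asp — synonymous.
Codon 2: AGU Ser / AGC Ser — synonymous.
Codon 3: CAA Gln / CAG Gln — synonymous.
Codon 4: AUA Ile / AUU Ile — synonymous.
Codon 5: AUA Ile / AUA Ile — identical.
Codon 6: AGG Arg / CGU Arg — synonymous.
Codon 7: GGU Gly / GGU Gly — identical.
Nonsynonymous differences: 0 → same protein.

yes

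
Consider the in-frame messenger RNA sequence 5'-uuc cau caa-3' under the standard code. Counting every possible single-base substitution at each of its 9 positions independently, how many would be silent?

3

Codon 1 (UUC, Phe): 1 synonymous substitution.
Codon 2 (CAU, His): 1 synonymous substitution.
Codon 3 (CAA, Gln): 1 synonymous substitution.
Total: 1 + 1 + 1 = 3.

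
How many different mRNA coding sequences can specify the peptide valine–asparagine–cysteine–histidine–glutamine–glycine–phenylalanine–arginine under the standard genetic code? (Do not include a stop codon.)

3072

Val: 4 codons.
Asn: 2 codons.
Cys: 2 codons.
His: 2 codons.
Gln: 2 codons.
Gly: 4 codons.
Phe: 2 codons.
Arg: 6 codons.
4 × 2 × 2 × 2 × 2 × 4 × 2 × 6 = 3072.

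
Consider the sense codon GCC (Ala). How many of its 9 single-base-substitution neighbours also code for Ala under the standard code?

Position 1: none → 0 synonymous.
Position 2: none → 0 synonymous.
Position 3: GCU, GCA, GCG → 3 synonymous.
Total: 0 + 0 + 3 = 3.

3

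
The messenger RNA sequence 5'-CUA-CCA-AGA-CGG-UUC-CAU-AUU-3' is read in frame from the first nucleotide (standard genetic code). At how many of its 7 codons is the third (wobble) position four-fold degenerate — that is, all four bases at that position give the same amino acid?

3

Codon 1 CUA (Leu): third position 4-fold.
Codon 2 CCA (Pro): third position 4-fold.
Codon 3 AGA (Arg): third position 2-fold.
Codon 4 CGG (Arg): third position 4-fold.
Codon 5 UUC (Phe): third position 2-fold.
Codon 6 CAU (His): third position 2-fold.
Codon 7 AUU (Ile): third position 3-fold.
Four-fold degenerate third positions: 3.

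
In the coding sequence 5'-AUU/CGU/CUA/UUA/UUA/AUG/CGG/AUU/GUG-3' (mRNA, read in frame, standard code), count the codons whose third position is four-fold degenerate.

4

Codon 1 AUU (Ile): third position 3-fold.
Codon 2 CGU (Arg): third position 4-fold.
Codon 3 CUA (Leu): third position 4-fold.
Codon 4 UUA (Leu): third position 2-fold.
Codon 5 UUA (Leu): third position 2-fold.
Codon 6 AUG (Met): third position 1-fold.
Codon 7 CGG (Arg): third position 4-fold.
Codon 8 AUU (Ile): third position 3-fold.
Codon 9 GUG (Val): third position 4-fold.
Four-fold degenerate third positions: 4.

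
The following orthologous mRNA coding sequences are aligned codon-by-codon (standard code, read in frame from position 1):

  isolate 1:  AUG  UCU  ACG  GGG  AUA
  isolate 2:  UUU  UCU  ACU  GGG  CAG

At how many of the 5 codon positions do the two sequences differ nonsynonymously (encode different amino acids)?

Codon 1: AUG Met / UUU Phe — nonsynonymous.
Codon 2: UCU Ser / UCU Ser — identical.
Codon 3: ACG Thr / ACU Thr — synonymous.
Codon 4: GGG Gly / GGG Gly — identical.
Codon 5: AUA Ile / CAG Gln — nonsynonymous.
Nonsynonymous differences: 2.

2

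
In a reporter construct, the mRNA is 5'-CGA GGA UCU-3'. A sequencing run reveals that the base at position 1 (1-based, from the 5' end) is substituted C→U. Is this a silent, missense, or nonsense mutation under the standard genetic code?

Position 1 falls in codon 1: CGA → Arg.
After the substitution the codon is UGA → Stop.
The new codon is a stop codon, so this is a nonsense mutation.

nonsense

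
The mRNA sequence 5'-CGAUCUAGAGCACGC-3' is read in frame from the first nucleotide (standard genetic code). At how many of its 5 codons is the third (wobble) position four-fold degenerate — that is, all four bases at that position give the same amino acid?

Codon 1 CGA (Arg): third position 4-fold.
Codon 2 UCU (Ser): third position 4-fold.
Codon 3 AGA (Arg): third position 2-fold.
Codon 4 GCA (Ala): third position 4-fold.
Codon 5 CGC (Arg): third position 4-fold.
Four-fold degenerate third positions: 4.

4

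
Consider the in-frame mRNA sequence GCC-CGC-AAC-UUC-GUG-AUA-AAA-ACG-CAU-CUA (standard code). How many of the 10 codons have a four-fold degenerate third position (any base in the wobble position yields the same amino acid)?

Codon 1 GCC (Ala): third position 4-fold.
Codon 2 CGC (Arg): third position 4-fold.
Codon 3 AAC (Asn): third position 2-fold.
Codon 4 UUC (Phe): third position 2-fold.
Codon 5 GUG (Val): third position 4-fold.
Codon 6 AUA (Ile): third position 3-fold.
Codon 7 AAA (Lys): third position 2-fold.
Codon 8 ACG (Thr): third position 4-fold.
Codon 9 CAU (His): third position 2-fold.
Codon 10 CUA (Leu): third position 4-fold.
Four-fold degenerate third positions: 5.

5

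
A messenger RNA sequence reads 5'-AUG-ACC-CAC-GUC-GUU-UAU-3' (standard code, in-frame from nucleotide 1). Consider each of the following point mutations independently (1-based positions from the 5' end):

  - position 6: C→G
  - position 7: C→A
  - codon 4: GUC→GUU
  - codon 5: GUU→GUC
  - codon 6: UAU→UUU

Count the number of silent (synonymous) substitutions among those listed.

3

Codon 2: ACC (Thr) → ACG (Thr) — synonymous.
Codon 3: CAC (His) → AAC (Asn) — missense.
Codon 4: GUC (Val) → GUU (Val) — synonymous.
Codon 5: GUU (Val) → GUC (Val) — synonymous.
Codon 6: UAU (Tyr) → UUU (Phe) — missense.
Synonymous: 3 of 5.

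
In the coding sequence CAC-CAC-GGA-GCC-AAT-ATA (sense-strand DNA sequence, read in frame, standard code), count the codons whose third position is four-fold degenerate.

Codon 1 CAC (His): third position 2-fold.
Codon 2 CAC (His): third position 2-fold.
Codon 3 GGA (Gly): third position 4-fold.
Codon 4 GCC (Ala): third position 4-fold.
Codon 5 AAT (Asn): third position 2-fold.
Codon 6 ATA (Ile): third position 3-fold.
Four-fold degenerate third positions: 2.

2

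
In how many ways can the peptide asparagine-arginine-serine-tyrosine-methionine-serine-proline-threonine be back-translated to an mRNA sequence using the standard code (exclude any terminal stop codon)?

13824

Asn: 2 codons.
Arg: 6 codons.
Ser: 6 codons.
Tyr: 2 codons.
Met: 1 codon.
Ser: 6 codons.
Pro: 4 codons.
Thr: 4 codons.
2 × 6 × 6 × 2 × 1 × 6 × 4 × 4 = 13824.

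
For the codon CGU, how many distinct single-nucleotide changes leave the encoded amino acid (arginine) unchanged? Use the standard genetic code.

Position 1: none → 0 synonymous.
Position 2: none → 0 synonymous.
Position 3: CGC, CGA, CGG → 3 synonymous.
Total: 0 + 0 + 3 = 3.

3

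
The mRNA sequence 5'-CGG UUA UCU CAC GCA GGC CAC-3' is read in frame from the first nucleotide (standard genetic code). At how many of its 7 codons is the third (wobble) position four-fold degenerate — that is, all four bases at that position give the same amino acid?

4

Codon 1 CGG (Arg): third position 4-fold.
Codon 2 UUA (Leu): third position 2-fold.
Codon 3 UCU (Ser): third position 4-fold.
Codon 4 CAC (His): third position 2-fold.
Codon 5 GCA (Ala): third position 4-fold.
Codon 6 GGC (Gly): third position 4-fold.
Codon 7 CAC (His): third position 2-fold.
Four-fold degenerate third positions: 4.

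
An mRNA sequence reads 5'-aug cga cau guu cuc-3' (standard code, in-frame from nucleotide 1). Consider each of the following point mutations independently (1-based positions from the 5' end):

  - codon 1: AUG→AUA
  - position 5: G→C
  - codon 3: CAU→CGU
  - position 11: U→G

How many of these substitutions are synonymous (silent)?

0

Codon 1: AUG (Met) → AUA (Ile) — missense.
Codon 2: CGA (Arg) → CCA (Pro) — missense.
Codon 3: CAU (His) → CGU (Arg) — missense.
Codon 4: GUU (Val) → GGU (Gly) — missense.
Synonymous: 0 of 4.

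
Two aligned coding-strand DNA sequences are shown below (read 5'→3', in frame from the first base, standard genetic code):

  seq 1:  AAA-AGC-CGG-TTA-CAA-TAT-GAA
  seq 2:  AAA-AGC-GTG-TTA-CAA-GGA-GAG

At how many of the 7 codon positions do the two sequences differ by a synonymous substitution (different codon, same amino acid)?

Codon 1: AAA Lys / AAA Lys — identical.
Codon 2: AGC Ser / AGC Ser — identical.
Codon 3: CGG Arg / GTG Val — nonsynonymous.
Codon 4: TTA Leu / TTA Leu — identical.
Codon 5: CAA Gln / CAA Gln — identical.
Codon 6: TAT Tyr / GGA Gly — nonsynonymous.
Codon 7: GAA Glu / GAG Glu — synonymous.
Synonymous differences: 1.

1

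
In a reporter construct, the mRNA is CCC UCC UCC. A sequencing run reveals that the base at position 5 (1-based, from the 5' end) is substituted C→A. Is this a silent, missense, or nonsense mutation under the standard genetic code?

missense

Position 5 falls in codon 2: UCC → Ser.
After the substitution the codon is UAC → Tyr.
Ser ≠ Tyr, so this is a missense mutation.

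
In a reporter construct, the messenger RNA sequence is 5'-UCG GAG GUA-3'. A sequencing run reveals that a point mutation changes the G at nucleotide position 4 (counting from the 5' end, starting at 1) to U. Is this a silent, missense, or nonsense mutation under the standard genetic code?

nonsense

Position 4 falls in codon 2: GAG → Glu.
After the substitution the codon is UAG → Stop.
The new codon is a stop codon, so this is a nonsense mutation.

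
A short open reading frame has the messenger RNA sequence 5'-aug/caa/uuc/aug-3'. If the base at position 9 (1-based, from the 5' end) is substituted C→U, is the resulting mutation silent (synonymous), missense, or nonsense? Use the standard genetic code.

silent

Position 9 falls in codon 3: UUC → Phe.
After the substitution the codon is UUU → Phe.
Both encode Phe, so the change is synonymous.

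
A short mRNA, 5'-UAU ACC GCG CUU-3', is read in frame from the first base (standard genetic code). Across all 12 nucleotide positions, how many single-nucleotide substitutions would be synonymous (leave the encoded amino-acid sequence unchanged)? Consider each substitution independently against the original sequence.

Codon 1 (UAU, Tyr): 1 synonymous substitution.
Codon 2 (ACC, Thr): 3 synonymous substitutions.
Codon 3 (GCG, Ala): 3 synonymous substitutions.
Codon 4 (CUU, Leu): 3 synonymous substitutions.
Total: 1 + 3 + 3 + 3 = 10.

10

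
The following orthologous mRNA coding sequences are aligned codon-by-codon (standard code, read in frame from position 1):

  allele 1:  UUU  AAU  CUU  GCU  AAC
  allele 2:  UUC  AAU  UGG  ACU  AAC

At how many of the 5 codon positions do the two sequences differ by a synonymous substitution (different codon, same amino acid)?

Codon 1: UUU Phe / UUC Phe — synonymous.
Codon 2: AAU Asn / AAU Asn — identical.
Codon 3: CUU Leu / UGG Trp — nonsynonymous.
Codon 4: GCU Ala / ACU Thr — nonsynonymous.
Codon 5: AAC Asn / AAC Asn — identical.
Synonymous differences: 1.

1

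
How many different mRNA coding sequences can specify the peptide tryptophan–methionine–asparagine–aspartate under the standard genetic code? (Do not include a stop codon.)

4

Trp: 1 codon.
Met: 1 codon.
Asn: 2 codons.
Asp: 2 codons.
1 × 1 × 2 × 2 = 4.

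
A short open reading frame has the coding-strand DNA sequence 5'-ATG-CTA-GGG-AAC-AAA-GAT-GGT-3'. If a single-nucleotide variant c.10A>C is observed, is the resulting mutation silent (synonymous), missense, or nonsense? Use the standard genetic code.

missense

Position 10 falls in codon 4: AAC → Asn.
After the substitution the codon is CAC → His.
Asn ≠ His, so this is a missense mutation.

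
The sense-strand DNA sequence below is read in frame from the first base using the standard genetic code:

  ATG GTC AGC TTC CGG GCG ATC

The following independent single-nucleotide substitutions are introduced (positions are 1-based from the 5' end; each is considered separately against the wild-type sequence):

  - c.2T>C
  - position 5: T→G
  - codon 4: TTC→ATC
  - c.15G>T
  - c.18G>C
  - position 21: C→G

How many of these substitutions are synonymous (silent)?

Codon 1: ATG (Met) → ACG (Thr) — missense.
Codon 2: GTC (Val) → GGC (Gly) — missense.
Codon 4: TTC (Phe) → ATC (Ile) — missense.
Codon 5: CGG (Arg) → CGT (Arg) — synonymous.
Codon 6: GCG (Ala) → GCC (Ala) — synonymous.
Codon 7: ATC (Ile) → ATG (Met) — missense.
Synonymous: 2 of 6.

2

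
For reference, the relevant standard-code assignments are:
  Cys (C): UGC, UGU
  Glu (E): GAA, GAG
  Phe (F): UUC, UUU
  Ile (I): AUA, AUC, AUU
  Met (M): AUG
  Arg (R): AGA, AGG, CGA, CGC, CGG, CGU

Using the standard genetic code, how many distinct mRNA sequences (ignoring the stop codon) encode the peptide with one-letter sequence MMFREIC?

144

Met: 1 codon.
Met: 1 codon.
Phe: 2 codons.
Arg: 6 codons.
Glu: 2 codons.
Ile: 3 codons.
Cys: 2 codons.
1 × 1 × 2 × 6 × 2 × 3 × 2 = 144.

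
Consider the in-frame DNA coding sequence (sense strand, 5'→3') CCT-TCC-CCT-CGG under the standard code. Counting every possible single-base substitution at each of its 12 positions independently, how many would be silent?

Codon 1 (CCT, Pro): 3 synonymous substitutions.
Codon 2 (TCC, Ser): 3 synonymous substitutions.
Codon 3 (CCT, Pro): 3 synonymous substitutions.
Codon 4 (CGG, Arg): 4 synonymous substitutions.
Total: 3 + 3 + 3 + 4 = 13.

13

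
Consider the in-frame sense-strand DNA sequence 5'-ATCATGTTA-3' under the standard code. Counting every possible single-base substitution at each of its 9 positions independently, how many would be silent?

4

Codon 1 (ATC, Ile): 2 synonymous substitutions.
Codon 2 (ATG, Met): 0 synonymous substitutions.
Codon 3 (TTA, Leu): 2 synonymous substitutions.
Total: 2 + 0 + 2 = 4.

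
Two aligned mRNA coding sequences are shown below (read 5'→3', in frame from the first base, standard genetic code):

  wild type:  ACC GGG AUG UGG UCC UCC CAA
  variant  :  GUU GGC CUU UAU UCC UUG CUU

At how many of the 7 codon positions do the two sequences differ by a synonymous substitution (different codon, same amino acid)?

1

Codon 1: ACC Thr / GUU Val — nonsynonymous.
Codon 2: GGG Gly / GGC Gly — synonymous.
Codon 3: AUG Met / CUU Leu — nonsynonymous.
Codon 4: UGG Trp / UAU Tyr — nonsynonymous.
Codon 5: UCC Ser / UCC Ser — identical.
Codon 6: UCC Ser / UUG Leu — nonsynonymous.
Codon 7: CAA Gln / CUU Leu — nonsynonymous.
Synonymous differences: 1.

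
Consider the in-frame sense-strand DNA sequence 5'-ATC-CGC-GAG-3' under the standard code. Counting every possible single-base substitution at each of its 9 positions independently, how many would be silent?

6

Codon 1 (ATC, Ile): 2 synonymous substitutions.
Codon 2 (CGC, Arg): 3 synonymous substitutions.
Codon 3 (GAG, Glu): 1 synonymous substitution.
Total: 2 + 3 + 1 = 6.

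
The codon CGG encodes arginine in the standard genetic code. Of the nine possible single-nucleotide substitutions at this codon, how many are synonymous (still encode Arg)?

Position 1: AGG → 1 synonymous.
Position 2: none → 0 synonymous.
Position 3: CGU, CGC, CGA → 3 synonymous.
Total: 1 + 0 + 3 = 4.

4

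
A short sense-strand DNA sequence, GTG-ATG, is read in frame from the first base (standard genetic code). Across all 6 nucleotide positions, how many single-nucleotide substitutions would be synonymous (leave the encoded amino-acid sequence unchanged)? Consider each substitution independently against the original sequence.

3

Codon 1 (GTG, Val): 3 synonymous substitutions.
Codon 2 (ATG, Met): 0 synonymous substitutions.
Total: 3 + 0 = 3.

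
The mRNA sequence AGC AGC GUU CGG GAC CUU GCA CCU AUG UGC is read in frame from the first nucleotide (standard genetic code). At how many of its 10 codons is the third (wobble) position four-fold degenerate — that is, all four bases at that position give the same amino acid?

Codon 1 AGC (Ser): third position 2-fold.
Codon 2 AGC (Ser): third position 2-fold.
Codon 3 GUU (Val): third position 4-fold.
Codon 4 CGG (Arg): third position 4-fold.
Codon 5 GAC (Asp): third position 2-fold.
Codon 6 CUU (Leu): third position 4-fold.
Codon 7 GCA (Ala): third position 4-fold.
Codon 8 CCU (Pro): third position 4-fold.
Codon 9 AUG (Met): third position 1-fold.
Codon 10 UGC (Cys): third position 2-fold.
Four-fold degenerate third positions: 5.

5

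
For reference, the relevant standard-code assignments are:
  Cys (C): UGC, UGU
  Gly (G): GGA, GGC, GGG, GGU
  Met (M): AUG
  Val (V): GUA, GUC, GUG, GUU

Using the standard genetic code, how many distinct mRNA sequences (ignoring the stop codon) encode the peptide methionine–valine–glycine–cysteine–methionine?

32

Met: 1 codon.
Val: 4 codons.
Gly: 4 codons.
Cys: 2 codons.
Met: 1 codon.
1 × 4 × 4 × 2 × 1 = 32.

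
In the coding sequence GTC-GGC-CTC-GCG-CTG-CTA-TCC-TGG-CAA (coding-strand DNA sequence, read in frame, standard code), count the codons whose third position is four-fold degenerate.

Codon 1 GTC (Val): third position 4-fold.
Codon 2 GGC (Gly): third position 4-fold.
Codon 3 CTC (Leu): third position 4-fold.
Codon 4 GCG (Ala): third position 4-fold.
Codon 5 CTG (Leu): third position 4-fold.
Codon 6 CTA (Leu): third position 4-fold.
Codon 7 TCC (Ser): third position 4-fold.
Codon 8 TGG (Trp): third position 1-fold.
Codon 9 CAA (Gln): third position 2-fold.
Four-fold degenerate third positions: 7.

7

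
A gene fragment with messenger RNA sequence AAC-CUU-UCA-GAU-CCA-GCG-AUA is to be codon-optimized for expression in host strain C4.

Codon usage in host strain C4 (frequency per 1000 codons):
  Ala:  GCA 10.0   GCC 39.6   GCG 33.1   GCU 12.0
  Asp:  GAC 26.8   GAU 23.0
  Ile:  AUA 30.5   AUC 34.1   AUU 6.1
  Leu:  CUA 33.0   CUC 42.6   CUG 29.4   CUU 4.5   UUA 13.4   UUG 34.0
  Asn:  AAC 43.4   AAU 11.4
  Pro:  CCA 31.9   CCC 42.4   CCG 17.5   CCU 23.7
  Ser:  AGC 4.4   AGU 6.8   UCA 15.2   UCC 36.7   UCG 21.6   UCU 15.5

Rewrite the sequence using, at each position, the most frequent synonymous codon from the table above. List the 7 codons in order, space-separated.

AAC CUC UCC GAC CCC GCC AUC

Codon 1 (Asn): best is AAC at 43.4.
Codon 2 (Leu): best is CUC at 42.6.
Codon 3 (Ser): best is UCC at 36.7.
Codon 4 (Asp): best is GAC at 26.8.
Codon 5 (Pro): best is CCC at 42.4.
Codon 6 (Ala): best is GCC at 39.6.
Codon 7 (Ile): best is AUC at 34.1.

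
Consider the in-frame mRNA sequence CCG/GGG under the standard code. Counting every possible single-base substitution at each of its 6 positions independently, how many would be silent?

6

Codon 1 (CCG, Pro): 3 synonymous substitutions.
Codon 2 (GGG, Gly): 3 synonymous substitutions.
Total: 3 + 3 = 6.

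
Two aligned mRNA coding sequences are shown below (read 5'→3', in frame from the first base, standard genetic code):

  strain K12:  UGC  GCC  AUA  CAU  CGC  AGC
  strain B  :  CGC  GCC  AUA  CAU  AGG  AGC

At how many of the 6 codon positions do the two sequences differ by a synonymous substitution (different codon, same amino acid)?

Codon 1: UGC Cys / CGC Arg — nonsynonymous.
Codon 2: GCC Ala / GCC Ala — identical.
Codon 3: AUA Ile / AUA Ile — identical.
Codon 4: CAU His / CAU His — identical.
Codon 5: CGC Arg / AGG Arg — synonymous.
Codon 6: AGC Ser / AGC Ser — identical.
Synonymous differences: 1.

1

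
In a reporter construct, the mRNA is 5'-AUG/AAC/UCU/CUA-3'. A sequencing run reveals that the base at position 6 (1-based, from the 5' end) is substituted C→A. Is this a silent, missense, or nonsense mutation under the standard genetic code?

Position 6 falls in codon 2: AAC → Asn.
After the substitution the codon is AAA → Lys.
Asn ≠ Lys, so this is a missense mutation.

missense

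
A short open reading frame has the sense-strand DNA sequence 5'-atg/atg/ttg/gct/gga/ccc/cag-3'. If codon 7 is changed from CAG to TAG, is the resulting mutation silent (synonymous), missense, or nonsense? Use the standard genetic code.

nonsense

Position 19 falls in codon 7: CAG → Gln.
After the substitution the codon is TAG → Stop.
The new codon is a stop codon, so this is a nonsense mutation.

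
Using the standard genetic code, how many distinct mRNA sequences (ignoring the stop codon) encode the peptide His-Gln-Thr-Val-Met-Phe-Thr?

His: 2 codons.
Gln: 2 codons.
Thr: 4 codons.
Val: 4 codons.
Met: 1 codon.
Phe: 2 codons.
Thr: 4 codons.
2 × 2 × 4 × 4 × 1 × 2 × 4 = 512.

512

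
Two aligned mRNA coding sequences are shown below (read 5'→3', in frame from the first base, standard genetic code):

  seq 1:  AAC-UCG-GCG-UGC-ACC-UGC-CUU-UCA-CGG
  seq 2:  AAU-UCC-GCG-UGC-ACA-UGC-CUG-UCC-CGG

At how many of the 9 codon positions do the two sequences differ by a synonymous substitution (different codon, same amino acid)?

5

Codon 1: AAC Asn / AAU Asn — synonymous.
Codon 2: UCG Ser / UCC Ser — synonymous.
Codon 3: GCG Ala / GCG Ala — identical.
Codon 4: UGC Cys / UGC Cys — identical.
Codon 5: ACC Thr / ACA Thr — synonymous.
Codon 6: UGC Cys / UGC Cys — identical.
Codon 7: CUU Leu / CUG Leu — synonymous.
Codon 8: UCA Ser / UCC Ser — synonymous.
Codon 9: CGG Arg / CGG Arg — identical.
Synonymous differences: 5.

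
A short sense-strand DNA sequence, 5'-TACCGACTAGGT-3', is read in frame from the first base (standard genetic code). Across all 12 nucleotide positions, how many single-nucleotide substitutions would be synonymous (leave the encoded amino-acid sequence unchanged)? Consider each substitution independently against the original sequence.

12

Codon 1 (TAC, Tyr): 1 synonymous substitution.
Codon 2 (CGA, Arg): 4 synonymous substitutions.
Codon 3 (CTA, Leu): 4 synonymous substitutions.
Codon 4 (GGT, Gly): 3 synonymous substitutions.
Total: 1 + 4 + 4 + 3 = 12.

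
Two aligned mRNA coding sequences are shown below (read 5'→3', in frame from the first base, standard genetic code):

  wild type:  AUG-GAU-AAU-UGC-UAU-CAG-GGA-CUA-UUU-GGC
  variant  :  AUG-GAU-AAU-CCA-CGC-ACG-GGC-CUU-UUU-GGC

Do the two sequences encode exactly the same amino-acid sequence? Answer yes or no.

no

Codon 1: AUG Met / AUG Met — identical.
Codon 2: GAU Asp / GAU Asp — identical.
Codon 3: AAU Asn / AAU Asn — identical.
Codon 4: UGC Cys / CCA Pro — nonsynonymous.
Codon 5: UAU Tyr / CGC Arg — nonsynonymous.
Codon 6: CAG Gln / ACG Thr — nonsynonymous.
Codon 7: GGA Gly / GGC Gly — synonymous.
Codon 8: CUA Leu / CUU Leu — synonymous.
Codon 9: UUU Phe / UUU Phe — identical.
Codon 10: GGC Gly / GGC Gly — identical.
Nonsynonymous differences: 3 → different protein.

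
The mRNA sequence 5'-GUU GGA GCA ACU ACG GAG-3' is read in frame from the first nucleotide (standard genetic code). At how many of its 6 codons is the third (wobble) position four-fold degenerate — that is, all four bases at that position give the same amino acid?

5

Codon 1 GUU (Val): third position 4-fold.
Codon 2 GGA (Gly): third position 4-fold.
Codon 3 GCA (Ala): third position 4-fold.
Codon 4 ACU (Thr): third position 4-fold.
Codon 5 ACG (Thr): third position 4-fold.
Codon 6 GAG (Glu): third position 2-fold.
Four-fold degenerate third positions: 5.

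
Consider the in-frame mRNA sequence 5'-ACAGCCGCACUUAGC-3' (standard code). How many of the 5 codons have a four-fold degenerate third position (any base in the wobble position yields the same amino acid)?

Codon 1 ACA (Thr): third position 4-fold.
Codon 2 GCC (Ala): third position 4-fold.
Codon 3 GCA (Ala): third position 4-fold.
Codon 4 CUU (Leu): third position 4-fold.
Codon 5 AGC (Ser): third position 2-fold.
Four-fold degenerate third positions: 4.

4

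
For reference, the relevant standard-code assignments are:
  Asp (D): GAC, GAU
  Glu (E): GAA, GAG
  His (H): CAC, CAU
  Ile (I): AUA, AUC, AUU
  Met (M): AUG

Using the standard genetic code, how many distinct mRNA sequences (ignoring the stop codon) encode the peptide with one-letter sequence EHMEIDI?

Glu: 2 codons.
His: 2 codons.
Met: 1 codon.
Glu: 2 codons.
Ile: 3 codons.
Asp: 2 codons.
Ile: 3 codons.
2 × 2 × 1 × 2 × 3 × 2 × 3 = 144.

144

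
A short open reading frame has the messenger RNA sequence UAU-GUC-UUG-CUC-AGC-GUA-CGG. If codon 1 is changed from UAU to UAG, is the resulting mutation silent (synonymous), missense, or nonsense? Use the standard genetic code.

nonsense

Position 3 falls in codon 1: UAU → Tyr.
After the substitution the codon is UAG → Stop.
The new codon is a stop codon, so this is a nonsense mutation.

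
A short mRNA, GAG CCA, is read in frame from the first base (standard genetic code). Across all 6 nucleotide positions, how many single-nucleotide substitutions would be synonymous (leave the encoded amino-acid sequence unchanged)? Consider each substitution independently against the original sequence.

Codon 1 (GAG, Glu): 1 synonymous substitution.
Codon 2 (CCA, Pro): 3 synonymous substitutions.
Total: 1 + 3 = 4.

4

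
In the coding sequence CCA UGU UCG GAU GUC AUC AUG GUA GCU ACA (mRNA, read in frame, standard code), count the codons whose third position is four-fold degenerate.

Codon 1 CCA (Pro): third position 4-fold.
Codon 2 UGU (Cys): third position 2-fold.
Codon 3 UCG (Ser): third position 4-fold.
Codon 4 GAU (Asp): third position 2-fold.
Codon 5 GUC (Val): third position 4-fold.
Codon 6 AUC (Ile): third position 3-fold.
Codon 7 AUG (Met): third position 1-fold.
Codon 8 GUA (Val): third position 4-fold.
Codon 9 GCU (Ala): third position 4-fold.
Codon 10 ACA (Thr): third position 4-fold.
Four-fold degenerate third positions: 6.

6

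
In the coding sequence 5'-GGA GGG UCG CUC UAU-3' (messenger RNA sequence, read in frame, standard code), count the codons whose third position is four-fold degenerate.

Codon 1 GGA (Gly): third position 4-fold.
Codon 2 GGG (Gly): third position 4-fold.
Codon 3 UCG (Ser): third position 4-fold.
Codon 4 CUC (Leu): third position 4-fold.
Codon 5 UAU (Tyr): third position 2-fold.
Four-fold degenerate third positions: 4.

4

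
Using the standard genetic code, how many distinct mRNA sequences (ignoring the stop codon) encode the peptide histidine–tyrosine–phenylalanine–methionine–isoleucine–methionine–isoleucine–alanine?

288

His: 2 codons.
Tyr: 2 codons.
Phe: 2 codons.
Met: 1 codon.
Ile: 3 codons.
Met: 1 codon.
Ile: 3 codons.
Ala: 4 codons.
2 × 2 × 2 × 1 × 3 × 1 × 3 × 4 = 288.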